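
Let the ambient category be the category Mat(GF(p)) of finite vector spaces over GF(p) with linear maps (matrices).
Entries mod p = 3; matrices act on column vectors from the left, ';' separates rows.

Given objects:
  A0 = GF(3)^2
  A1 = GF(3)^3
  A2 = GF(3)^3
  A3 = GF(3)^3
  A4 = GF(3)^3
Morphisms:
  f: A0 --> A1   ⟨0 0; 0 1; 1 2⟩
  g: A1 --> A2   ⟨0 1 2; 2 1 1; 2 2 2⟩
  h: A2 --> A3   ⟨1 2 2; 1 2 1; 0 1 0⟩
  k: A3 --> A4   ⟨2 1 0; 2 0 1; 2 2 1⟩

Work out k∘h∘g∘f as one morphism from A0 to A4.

Answer: ⟨1 0; 2 1; 2 2⟩

Derivation:
  e0=⟨1,0⟩ f-->⟨0,0,1⟩ g-->⟨2,1,2⟩ h-->⟨2,0,1⟩ k-->⟨1,2,2⟩
  e1=⟨0,1⟩ f-->⟨0,1,2⟩ g-->⟨2,0,0⟩ h-->⟨2,2,0⟩ k-->⟨0,1,2⟩
result: ⟨1 0; 2 1; 2 2⟩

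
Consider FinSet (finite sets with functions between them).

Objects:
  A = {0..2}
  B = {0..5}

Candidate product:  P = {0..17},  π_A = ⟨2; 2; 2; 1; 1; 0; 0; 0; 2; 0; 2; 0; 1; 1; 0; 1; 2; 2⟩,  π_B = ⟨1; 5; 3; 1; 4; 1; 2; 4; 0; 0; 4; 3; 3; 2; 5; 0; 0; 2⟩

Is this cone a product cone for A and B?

Answer: NOT A VALID PRODUCT — duplicate pair at indices 16,8

Trace:
|A|·|B| = 3·6 = 18;  |P| = 18
Check the pairing map k ↦ (π_A(k), π_B(k)):
  0 -> (2,1)
  1 -> (2,5)
  2 -> (2,3)
  3 -> (1,1)
  4 -> (1,4)
  5 -> (0,1)
  6 -> (0,2)
  7 -> (0,4)
  8 -> (2,0)
  9 -> (0,0)
  10 -> (2,4)
  11 -> (0,3)
  12 -> (1,3)
  13 -> (1,2)
  14 -> (0,5)
  15 -> (1,0)
  16 -> (2,0)  ✗ repeats pair of k=8
  17 -> (2,2)
distinct pairs in image: 17 / 18 needed
  → (2,0) hit at k=8 and k=16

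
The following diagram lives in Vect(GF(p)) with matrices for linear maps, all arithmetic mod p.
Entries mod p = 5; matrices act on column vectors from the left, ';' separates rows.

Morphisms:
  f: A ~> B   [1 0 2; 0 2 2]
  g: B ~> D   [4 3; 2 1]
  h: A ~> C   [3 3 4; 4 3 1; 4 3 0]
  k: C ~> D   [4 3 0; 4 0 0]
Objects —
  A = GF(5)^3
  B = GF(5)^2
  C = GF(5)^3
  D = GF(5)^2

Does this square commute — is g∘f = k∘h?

Answer: COMMUTES

Derivation:
Along f;g (path 1):
  e0=[1,0,0] f~>[1,0] g~>[4,2]
  e1=[0,1,0] f~>[0,2] g~>[1,2]
  e2=[0,0,1] f~>[2,2] g~>[4,1]
  result₁ = [4 1 4; 2 2 1]
Along h;k (path 2):
  e0=[1,0,0] h~>[3,4,4] k~>[4,2]
  e1=[0,1,0] h~>[3,3,3] k~>[1,2]
  e2=[0,0,1] h~>[4,1,0] k~>[4,1]
  result₂ = [4 1 4; 2 2 1]
Equal? same morphism ✓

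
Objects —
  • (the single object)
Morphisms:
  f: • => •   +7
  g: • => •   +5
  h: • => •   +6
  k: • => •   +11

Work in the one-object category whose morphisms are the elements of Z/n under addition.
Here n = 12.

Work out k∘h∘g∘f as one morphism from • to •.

  0 +7≡7 +5≡0 +6≡6 +11≡5  (mod 12)
⟦path⟧: +5

Answer: +5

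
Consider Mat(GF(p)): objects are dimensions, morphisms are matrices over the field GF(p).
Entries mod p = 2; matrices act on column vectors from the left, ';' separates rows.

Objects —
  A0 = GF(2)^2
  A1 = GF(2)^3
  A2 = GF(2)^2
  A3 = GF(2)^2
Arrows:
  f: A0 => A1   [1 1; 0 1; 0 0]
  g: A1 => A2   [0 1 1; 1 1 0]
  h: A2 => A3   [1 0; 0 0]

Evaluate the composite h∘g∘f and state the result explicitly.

Answer: [0 1; 0 0]

Trace:
  e0=[1,0] f=>[1,0,0] g=>[0,1] h=>[0,0]
  e1=[0,1] f=>[1,1,0] g=>[1,0] h=>[1,0]
⟦path⟧: [0 1; 0 0]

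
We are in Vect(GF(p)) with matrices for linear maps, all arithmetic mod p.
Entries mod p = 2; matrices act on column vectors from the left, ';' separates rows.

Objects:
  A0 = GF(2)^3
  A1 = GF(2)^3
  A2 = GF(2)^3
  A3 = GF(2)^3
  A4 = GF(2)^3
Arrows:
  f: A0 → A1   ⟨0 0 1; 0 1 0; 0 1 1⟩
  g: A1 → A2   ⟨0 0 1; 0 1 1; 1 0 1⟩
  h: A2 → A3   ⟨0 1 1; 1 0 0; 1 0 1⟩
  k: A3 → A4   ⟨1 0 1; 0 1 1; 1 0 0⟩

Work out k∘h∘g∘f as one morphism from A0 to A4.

Answer: ⟨0 1 0; 0 1 0; 0 1 1⟩

Derivation:
  e0=[1,0,0] f→[0,0,0] g→[0,0,0] h→[0,0,0] k→[0,0,0]
  e1=[0,1,0] f→[0,1,1] g→[1,0,1] h→[1,1,0] k→[1,1,1]
  e2=[0,0,1] f→[1,0,1] g→[1,1,0] h→[1,1,1] k→[0,0,1]
⟦path⟧: ⟨0 1 0; 0 1 0; 0 1 1⟩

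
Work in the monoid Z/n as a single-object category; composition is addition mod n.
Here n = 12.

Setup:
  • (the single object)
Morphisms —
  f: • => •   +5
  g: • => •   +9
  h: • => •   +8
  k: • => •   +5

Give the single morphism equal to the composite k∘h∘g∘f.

Answer: +3

Work:
  0 +5≡5 +9≡2 +8≡10 +5≡3  (mod 12)
⟦path⟧: +3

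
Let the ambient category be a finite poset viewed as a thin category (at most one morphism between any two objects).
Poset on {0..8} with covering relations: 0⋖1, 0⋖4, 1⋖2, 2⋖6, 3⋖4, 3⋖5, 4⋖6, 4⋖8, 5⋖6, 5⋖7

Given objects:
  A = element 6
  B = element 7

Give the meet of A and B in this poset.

Answer: A∧B = 5

Work:
{x : x≤A ∧ x≤B} = {3,5}  (A=6, B=7)
  3 ≤ 5
  5 ≤ 5
glb = 5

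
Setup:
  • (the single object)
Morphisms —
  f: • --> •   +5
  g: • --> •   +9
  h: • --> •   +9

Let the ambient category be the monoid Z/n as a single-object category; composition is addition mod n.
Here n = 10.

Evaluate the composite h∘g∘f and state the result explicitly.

  0 +5≡5 +9≡4 +9≡3  (mod 10)
⟦path⟧: +3

Answer: +3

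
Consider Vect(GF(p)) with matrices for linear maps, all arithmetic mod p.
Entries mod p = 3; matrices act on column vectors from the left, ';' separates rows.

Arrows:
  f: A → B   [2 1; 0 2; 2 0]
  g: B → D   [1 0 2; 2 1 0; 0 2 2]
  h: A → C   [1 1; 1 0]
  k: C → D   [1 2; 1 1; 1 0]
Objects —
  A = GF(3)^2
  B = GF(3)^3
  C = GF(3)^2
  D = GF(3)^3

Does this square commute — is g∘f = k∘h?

Answer: DOES NOT COMMUTE

Derivation:
Path 1 = f;g:
  e0=[1,0] f→[2,0,2] g→[0,1,1]
  e1=[0,1] f→[1,2,0] g→[1,1,1]
  ⟦path⟧₁ = [0 1; 1 1; 1 1]
Path 2 = h;k:
  e0=[1,0] h→[1,1] k→[0,2,1]
  e1=[0,1] h→[1,0] k→[1,1,1]
  ⟦path⟧₂ = [0 1; 2 1; 1 1]
Equal? distinct morphisms ✗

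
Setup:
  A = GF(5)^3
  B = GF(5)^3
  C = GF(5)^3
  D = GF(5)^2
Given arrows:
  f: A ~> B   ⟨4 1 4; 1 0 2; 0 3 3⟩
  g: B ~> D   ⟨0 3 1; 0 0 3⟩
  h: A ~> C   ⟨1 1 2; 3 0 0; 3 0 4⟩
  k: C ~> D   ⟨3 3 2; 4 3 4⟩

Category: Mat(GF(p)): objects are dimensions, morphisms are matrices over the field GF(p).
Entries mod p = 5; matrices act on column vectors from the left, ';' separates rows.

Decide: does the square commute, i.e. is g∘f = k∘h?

Answer: COMMUTES

Derivation:
Along f;g (path 1):
  e0=(1,0,0) f~>(4,1,0) g~>(3,0)
  e1=(0,1,0) f~>(1,0,3) g~>(3,4)
  e2=(0,0,1) f~>(4,2,3) g~>(4,4)
  result₁ = ⟨3 3 4; 0 4 4⟩
Along h;k (path 2):
  e0=(1,0,0) h~>(1,3,3) k~>(3,0)
  e1=(0,1,0) h~>(1,0,0) k~>(3,4)
  e2=(0,0,1) h~>(2,0,4) k~>(4,4)
  result₂ = ⟨3 3 4; 0 4 4⟩
Equal? same morphism ✓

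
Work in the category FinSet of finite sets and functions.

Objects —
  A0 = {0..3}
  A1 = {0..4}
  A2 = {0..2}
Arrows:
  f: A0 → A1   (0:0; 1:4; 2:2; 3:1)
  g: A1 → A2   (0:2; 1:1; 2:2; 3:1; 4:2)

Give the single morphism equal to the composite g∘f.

  0 f→0 g→2
  1 f→4 g→2
  2 f→2 g→2
  3 f→1 g→1
result: (0:2; 1:2; 2:2; 3:1)

Answer: (0:2; 1:2; 2:2; 3:1)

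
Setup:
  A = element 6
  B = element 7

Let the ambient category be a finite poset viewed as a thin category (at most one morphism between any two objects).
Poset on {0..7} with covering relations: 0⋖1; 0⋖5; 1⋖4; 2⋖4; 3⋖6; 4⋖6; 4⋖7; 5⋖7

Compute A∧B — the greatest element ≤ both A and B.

Common predecessors of 6,7: {0,1,2,4}
  0 ≤ 4
  1 ≤ 4
  2 ≤ 4
  4 ≤ 4
glb = 4

Answer: A∧B = 4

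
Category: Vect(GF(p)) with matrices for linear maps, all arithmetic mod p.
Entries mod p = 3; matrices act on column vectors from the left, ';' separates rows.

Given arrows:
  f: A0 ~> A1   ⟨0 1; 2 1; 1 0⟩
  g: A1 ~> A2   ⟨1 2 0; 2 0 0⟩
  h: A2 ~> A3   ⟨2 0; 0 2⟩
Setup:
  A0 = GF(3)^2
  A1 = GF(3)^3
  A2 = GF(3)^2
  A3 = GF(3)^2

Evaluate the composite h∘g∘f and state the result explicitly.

Answer: ⟨2 0; 0 1⟩

Work:
  e0=[1,0] f~>[0,2,1] g~>[1,0] h~>[2,0]
  e1=[0,1] f~>[1,1,0] g~>[0,2] h~>[0,1]
⟦path⟧: ⟨2 0; 0 1⟩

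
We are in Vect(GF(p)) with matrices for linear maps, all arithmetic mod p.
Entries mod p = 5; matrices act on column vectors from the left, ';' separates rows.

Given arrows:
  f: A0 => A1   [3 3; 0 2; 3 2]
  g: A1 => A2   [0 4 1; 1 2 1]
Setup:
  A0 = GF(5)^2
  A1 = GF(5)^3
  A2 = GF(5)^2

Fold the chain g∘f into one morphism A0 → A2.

  e0=⟨1,0⟩ f=>⟨3,0,3⟩ g=>⟨3,1⟩
  e1=⟨0,1⟩ f=>⟨3,2,2⟩ g=>⟨0,4⟩
⟦path⟧: [3 0; 1 4]

Answer: [3 0; 1 4]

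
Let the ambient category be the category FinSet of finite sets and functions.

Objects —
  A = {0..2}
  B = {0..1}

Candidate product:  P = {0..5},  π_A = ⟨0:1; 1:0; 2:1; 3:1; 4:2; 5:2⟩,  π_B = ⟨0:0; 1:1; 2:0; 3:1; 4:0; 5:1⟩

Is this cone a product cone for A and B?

|A|·|B| = 3·2 = 6;  |P| = 6
Check the pairing map k ↦ (π_A(k), π_B(k)):
  0 : (1,0)
  1 : (0,1)
  2 : (1,0)  ✗ repeats pair of k=0
  3 : (1,1)
  4 : (2,0)
  5 : (2,1)
distinct pairs in image: 5 / 6 needed
  → (1,0) hit at k=0 and k=2

Answer: NOT A VALID PRODUCT — duplicate pair at indices 2,0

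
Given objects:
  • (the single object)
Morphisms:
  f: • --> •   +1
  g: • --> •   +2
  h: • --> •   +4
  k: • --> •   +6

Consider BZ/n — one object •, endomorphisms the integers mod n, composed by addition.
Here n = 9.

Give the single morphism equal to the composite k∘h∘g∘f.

  0 +1≡1 +2≡3 +4≡7 +6≡4  (mod 9)
result: +4

Answer: +4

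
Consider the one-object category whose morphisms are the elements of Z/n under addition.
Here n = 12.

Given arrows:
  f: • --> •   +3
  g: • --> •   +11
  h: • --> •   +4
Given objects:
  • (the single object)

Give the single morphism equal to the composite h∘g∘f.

  0 +3≡3 +11≡2 +4≡6  (mod 12)
⟦path⟧: +6

Answer: +6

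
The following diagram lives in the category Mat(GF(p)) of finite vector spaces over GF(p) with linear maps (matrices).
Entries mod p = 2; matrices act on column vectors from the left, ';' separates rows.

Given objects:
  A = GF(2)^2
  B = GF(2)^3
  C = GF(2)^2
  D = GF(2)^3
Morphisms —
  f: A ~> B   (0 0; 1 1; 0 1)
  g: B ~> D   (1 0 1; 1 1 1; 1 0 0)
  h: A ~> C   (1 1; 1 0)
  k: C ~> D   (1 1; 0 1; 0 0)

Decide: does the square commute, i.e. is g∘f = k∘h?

Answer: COMMUTES

Derivation:
Along f;g (path 1):
  e0=⟨1,0⟩ f~>⟨0,1,0⟩ g~>⟨0,1,0⟩
  e1=⟨0,1⟩ f~>⟨0,1,1⟩ g~>⟨1,0,0⟩
  ⟦path⟧₁ = (0 1; 1 0; 0 0)
Along h;k (path 2):
  e0=⟨1,0⟩ h~>⟨1,1⟩ k~>⟨0,1,0⟩
  e1=⟨0,1⟩ h~>⟨1,0⟩ k~>⟨1,0,0⟩
  ⟦path⟧₂ = (0 1; 1 0; 0 0)
Equal? same morphism ✓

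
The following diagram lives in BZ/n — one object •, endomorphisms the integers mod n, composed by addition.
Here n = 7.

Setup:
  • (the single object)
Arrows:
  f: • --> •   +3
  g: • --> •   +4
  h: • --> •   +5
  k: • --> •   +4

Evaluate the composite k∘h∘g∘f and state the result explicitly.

  0 +3≡3 +4≡0 +5≡5 +4≡2  (mod 7)
⟦path⟧: +2

Answer: +2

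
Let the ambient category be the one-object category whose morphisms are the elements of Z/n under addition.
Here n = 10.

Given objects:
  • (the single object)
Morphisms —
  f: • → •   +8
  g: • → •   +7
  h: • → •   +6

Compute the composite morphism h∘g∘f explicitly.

Answer: +1

Trace:
  0 +8≡8 +7≡5 +6≡1  (mod 10)
result: +1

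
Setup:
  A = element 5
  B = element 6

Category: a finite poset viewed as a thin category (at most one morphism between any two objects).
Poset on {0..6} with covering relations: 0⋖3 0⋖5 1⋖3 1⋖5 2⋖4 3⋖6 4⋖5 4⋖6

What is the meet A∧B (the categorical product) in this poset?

Lower bounds of A=5 and B=6: {0,1,2,4}
  maximal lower bounds 0 and 1 are incomparable: neither 0≤1 nor 1≤0
→ no greatest lower bound exists

Answer: NO MEET EXISTS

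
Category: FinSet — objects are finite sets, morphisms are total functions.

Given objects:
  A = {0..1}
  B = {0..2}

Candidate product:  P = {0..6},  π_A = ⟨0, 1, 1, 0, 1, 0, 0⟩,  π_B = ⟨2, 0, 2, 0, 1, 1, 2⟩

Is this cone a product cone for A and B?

|A|·|B| = 2·3 = 6;  |P| = 7
  → cardinalities differ; no bijection possible.

Answer: NOT A VALID PRODUCT — |P|=7 ≠ |A|·|B|=6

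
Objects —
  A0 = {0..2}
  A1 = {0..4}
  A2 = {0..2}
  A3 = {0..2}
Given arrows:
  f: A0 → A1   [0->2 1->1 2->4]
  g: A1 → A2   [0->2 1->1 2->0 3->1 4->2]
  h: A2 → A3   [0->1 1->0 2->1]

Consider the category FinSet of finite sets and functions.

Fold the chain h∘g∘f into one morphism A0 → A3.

Answer: [0->1 1->0 2->1]

Trace:
  0 f→2 g→0 h→1
  1 f→1 g→1 h→0
  2 f→4 g→2 h→1
⟦path⟧: [0->1 1->0 2->1]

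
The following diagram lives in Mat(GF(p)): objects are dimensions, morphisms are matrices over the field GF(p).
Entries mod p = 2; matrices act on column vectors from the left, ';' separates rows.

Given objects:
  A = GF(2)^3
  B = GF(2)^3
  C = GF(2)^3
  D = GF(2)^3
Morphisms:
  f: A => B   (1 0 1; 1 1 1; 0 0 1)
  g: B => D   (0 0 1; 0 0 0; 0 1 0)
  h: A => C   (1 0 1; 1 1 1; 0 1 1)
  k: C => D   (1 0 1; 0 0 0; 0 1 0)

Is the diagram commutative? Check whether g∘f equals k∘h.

Along f;g (path 1):
  e0=⟨1,0,0⟩ f=>⟨1,1,0⟩ g=>⟨0,0,1⟩
  e1=⟨0,1,0⟩ f=>⟨0,1,0⟩ g=>⟨0,0,1⟩
  e2=⟨0,0,1⟩ f=>⟨1,1,1⟩ g=>⟨1,0,1⟩
  result₁ = (0 0 1; 0 0 0; 1 1 1)
Along h;k (path 2):
  e0=⟨1,0,0⟩ h=>⟨1,1,0⟩ k=>⟨1,0,1⟩
  e1=⟨0,1,0⟩ h=>⟨0,1,1⟩ k=>⟨1,0,1⟩
  e2=⟨0,0,1⟩ h=>⟨1,1,1⟩ k=>⟨0,0,1⟩
  result₂ = (1 1 0; 0 0 0; 1 1 1)
Equal? differ; not commutative

Answer: DOES NOT COMMUTE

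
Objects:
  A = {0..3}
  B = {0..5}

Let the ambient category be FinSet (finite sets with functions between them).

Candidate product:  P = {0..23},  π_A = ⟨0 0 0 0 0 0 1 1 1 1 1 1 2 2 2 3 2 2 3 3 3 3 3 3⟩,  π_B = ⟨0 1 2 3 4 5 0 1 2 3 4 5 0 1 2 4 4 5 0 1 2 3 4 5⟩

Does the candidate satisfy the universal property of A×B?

|A|·|B| = 4·6 = 24;  |P| = 24
Check the pairing map k ↦ (π_A(k), π_B(k)):
  0 -> (0,0)
  1 -> (0,1)
  2 -> (0,2)
  3 -> (0,3)
  4 -> (0,4)
  5 -> (0,5)
  6 -> (1,0)
  7 -> (1,1)
  8 -> (1,2)
  9 -> (1,3)
  10 -> (1,4)
  11 -> (1,5)
  12 -> (2,0)
  13 -> (2,1)
  14 -> (2,2)
  15 -> (3,4)
  16 -> (2,4)
  17 -> (2,5)
  18 -> (3,0)
  19 -> (3,1)
  20 -> (3,2)
  21 -> (3,3)
  22 -> (3,4)  ✗ repeats pair of k=15
  23 -> (3,5)
distinct pairs in image: 23 / 24 needed
  → (3,4) hit at k=15 and k=22

Answer: NOT A VALID PRODUCT — duplicate pair at indices 22,15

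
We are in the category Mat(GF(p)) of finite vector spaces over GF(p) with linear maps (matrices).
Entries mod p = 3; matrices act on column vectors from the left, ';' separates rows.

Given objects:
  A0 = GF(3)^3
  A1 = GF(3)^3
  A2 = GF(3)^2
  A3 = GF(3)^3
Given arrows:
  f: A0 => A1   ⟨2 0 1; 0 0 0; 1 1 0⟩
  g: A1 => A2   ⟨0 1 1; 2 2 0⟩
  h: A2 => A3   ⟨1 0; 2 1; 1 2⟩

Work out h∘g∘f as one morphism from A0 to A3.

  e0=⟨1,0,0⟩ f=>⟨2,0,1⟩ g=>⟨1,1⟩ h=>⟨1,0,0⟩
  e1=⟨0,1,0⟩ f=>⟨0,0,1⟩ g=>⟨1,0⟩ h=>⟨1,2,1⟩
  e2=⟨0,0,1⟩ f=>⟨1,0,0⟩ g=>⟨0,2⟩ h=>⟨0,2,1⟩
⟦path⟧: ⟨1 1 0; 0 2 2; 0 1 1⟩

Answer: ⟨1 1 0; 0 2 2; 0 1 1⟩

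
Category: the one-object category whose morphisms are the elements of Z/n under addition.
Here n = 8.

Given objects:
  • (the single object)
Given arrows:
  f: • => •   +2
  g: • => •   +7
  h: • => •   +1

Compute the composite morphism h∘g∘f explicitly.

  0 +2≡2 +7≡1 +1≡2  (mod 8)
result: +2

Answer: +2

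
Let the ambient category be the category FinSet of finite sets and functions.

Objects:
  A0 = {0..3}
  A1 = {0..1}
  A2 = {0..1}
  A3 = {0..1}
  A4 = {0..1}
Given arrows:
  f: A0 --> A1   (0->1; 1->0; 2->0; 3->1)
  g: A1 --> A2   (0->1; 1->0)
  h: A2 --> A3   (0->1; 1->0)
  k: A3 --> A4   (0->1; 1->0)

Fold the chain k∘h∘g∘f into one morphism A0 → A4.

  0 f-->1 g-->0 h-->1 k-->0
  1 f-->0 g-->1 h-->0 k-->1
  2 f-->0 g-->1 h-->0 k-->1
  3 f-->1 g-->0 h-->1 k-->0
composite: (0->0; 1->1; 2->1; 3->0)

Answer: (0->0; 1->1; 2->1; 3->0)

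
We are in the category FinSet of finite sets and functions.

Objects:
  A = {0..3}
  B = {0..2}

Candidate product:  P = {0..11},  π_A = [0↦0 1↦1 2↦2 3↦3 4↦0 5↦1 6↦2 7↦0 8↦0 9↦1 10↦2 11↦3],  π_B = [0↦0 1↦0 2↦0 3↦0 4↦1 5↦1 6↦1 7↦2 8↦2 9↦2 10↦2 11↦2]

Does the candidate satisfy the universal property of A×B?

Answer: NOT A VALID PRODUCT — duplicate pair at indices 8,7

Trace:
|A|·|B| = 4·3 = 12;  |P| = 12
Check the pairing map k ↦ (π_A(k), π_B(k)):
  0 ↦ (0,0)
  1 ↦ (1,0)
  2 ↦ (2,0)
  3 ↦ (3,0)
  4 ↦ (0,1)
  5 ↦ (1,1)
  6 ↦ (2,1)
  7 ↦ (0,2)
  8 ↦ (0,2)  ✗ repeats pair of k=7
  9 ↦ (1,2)
  10 ↦ (2,2)
  11 ↦ (3,2)
distinct pairs in image: 11 / 12 needed
  → (0,2) hit at k=7 and k=8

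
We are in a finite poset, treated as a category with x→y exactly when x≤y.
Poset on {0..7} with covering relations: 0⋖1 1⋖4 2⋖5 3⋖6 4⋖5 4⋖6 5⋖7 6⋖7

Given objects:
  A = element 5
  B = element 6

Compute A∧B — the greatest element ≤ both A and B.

Common predecessors of 5,6: {0,1,4}
  0 ≤ 4
  1 ≤ 4
  4 ≤ 4
glb = 4

Answer: A∧B = 4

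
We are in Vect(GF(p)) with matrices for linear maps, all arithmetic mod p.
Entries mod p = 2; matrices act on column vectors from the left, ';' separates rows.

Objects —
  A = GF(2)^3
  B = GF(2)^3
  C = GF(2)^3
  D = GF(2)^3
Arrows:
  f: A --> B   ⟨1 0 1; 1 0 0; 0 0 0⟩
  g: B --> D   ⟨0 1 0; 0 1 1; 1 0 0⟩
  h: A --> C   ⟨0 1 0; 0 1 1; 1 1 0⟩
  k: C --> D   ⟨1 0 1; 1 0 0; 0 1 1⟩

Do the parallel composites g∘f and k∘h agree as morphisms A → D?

Along f;g (path 1):
  e0=⟨1,0,0⟩ f-->⟨1,1,0⟩ g-->⟨1,1,1⟩
  e1=⟨0,1,0⟩ f-->⟨0,0,0⟩ g-->⟨0,0,0⟩
  e2=⟨0,0,1⟩ f-->⟨1,0,0⟩ g-->⟨0,0,1⟩
  ⟦path⟧₁ = ⟨1 0 0; 1 0 0; 1 0 1⟩
Along h;k (path 2):
  e0=⟨1,0,0⟩ h-->⟨0,0,1⟩ k-->⟨1,0,1⟩
  e1=⟨0,1,0⟩ h-->⟨1,1,1⟩ k-->⟨0,1,0⟩
  e2=⟨0,0,1⟩ h-->⟨0,1,0⟩ k-->⟨0,0,1⟩
  ⟦path⟧₂ = ⟨1 0 0; 0 1 0; 1 0 1⟩
Equal? distinct morphisms ✗

Answer: DOES NOT COMMUTE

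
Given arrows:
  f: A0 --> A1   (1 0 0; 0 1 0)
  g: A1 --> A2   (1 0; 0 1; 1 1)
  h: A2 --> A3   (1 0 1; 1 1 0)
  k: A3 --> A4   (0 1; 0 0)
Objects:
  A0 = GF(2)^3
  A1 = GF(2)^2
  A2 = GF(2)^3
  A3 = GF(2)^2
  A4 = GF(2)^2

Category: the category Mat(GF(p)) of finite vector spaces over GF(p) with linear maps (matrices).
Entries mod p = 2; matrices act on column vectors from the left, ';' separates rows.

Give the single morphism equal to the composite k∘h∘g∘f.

  e0=[1,0,0] f-->[1,0] g-->[1,0,1] h-->[0,1] k-->[1,0]
  e1=[0,1,0] f-->[0,1] g-->[0,1,1] h-->[1,1] k-->[1,0]
  e2=[0,0,1] f-->[0,0] g-->[0,0,0] h-->[0,0] k-->[0,0]
composite: (1 1 0; 0 0 0)

Answer: (1 1 0; 0 0 0)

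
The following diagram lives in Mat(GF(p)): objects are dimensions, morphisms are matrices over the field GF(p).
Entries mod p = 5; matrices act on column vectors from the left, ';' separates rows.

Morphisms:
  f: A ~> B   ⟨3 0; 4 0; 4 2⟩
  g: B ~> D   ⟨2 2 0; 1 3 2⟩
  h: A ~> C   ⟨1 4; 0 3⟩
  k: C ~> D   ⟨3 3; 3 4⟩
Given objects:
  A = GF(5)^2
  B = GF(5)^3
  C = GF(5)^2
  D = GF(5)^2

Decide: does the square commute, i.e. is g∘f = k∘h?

1) trace f;g:
  e0=⟨1,0⟩ f~>⟨3,4,4⟩ g~>⟨4,3⟩
  e1=⟨0,1⟩ f~>⟨0,0,2⟩ g~>⟨0,4⟩
  composite₁ = ⟨4 0; 3 4⟩
2) trace h;k:
  e0=⟨1,0⟩ h~>⟨1,0⟩ k~>⟨3,3⟩
  e1=⟨0,1⟩ h~>⟨4,3⟩ k~>⟨1,4⟩
  composite₂ = ⟨3 1; 3 4⟩
Equal? differ; not commutative

Answer: DOES NOT COMMUTE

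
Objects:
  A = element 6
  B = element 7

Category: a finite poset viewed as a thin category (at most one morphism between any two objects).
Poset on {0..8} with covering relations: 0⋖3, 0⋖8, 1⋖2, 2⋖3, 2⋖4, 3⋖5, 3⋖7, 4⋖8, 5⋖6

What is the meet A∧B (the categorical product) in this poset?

Common predecessors of 6,7: {0,1,2,3}
  0 ⊑ 3
  1 ⊑ 3
  2 ⊑ 3
  3 ⊑ 3
glb = 3

Answer: A∧B = 3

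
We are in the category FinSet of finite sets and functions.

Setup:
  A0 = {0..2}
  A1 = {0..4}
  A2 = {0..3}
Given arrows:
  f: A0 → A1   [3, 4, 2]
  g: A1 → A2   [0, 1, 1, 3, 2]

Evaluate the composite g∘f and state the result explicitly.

  0 f→3 g→3
  1 f→4 g→2
  2 f→2 g→1
result: [3, 2, 1]

Answer: [3, 2, 1]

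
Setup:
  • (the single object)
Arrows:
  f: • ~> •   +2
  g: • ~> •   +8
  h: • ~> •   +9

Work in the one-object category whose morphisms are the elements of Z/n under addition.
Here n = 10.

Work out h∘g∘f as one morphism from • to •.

  0 +2≡2 +8≡0 +9≡9  (mod 10)
result: +9

Answer: +9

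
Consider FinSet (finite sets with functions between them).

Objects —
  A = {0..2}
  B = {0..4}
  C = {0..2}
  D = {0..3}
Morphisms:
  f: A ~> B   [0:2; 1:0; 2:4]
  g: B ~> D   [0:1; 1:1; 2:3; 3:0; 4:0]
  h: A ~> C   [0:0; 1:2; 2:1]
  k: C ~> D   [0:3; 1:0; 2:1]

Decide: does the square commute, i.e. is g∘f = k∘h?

Answer: COMMUTES

Work:
Along f;g (path 1):
  0 f~>2 g~>3
  1 f~>0 g~>1
  2 f~>4 g~>0
  composite₁ = [0:3; 1:1; 2:0]
Along h;k (path 2):
  0 h~>0 k~>3
  1 h~>2 k~>1
  2 h~>1 k~>0
  composite₂ = [0:3; 1:1; 2:0]
Equal? equal; square commutes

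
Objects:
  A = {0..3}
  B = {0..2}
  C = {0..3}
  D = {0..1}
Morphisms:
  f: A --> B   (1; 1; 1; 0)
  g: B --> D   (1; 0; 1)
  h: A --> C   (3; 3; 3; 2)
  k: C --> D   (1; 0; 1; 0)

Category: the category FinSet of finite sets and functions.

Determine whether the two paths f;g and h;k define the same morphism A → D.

Path 1 = f;g:
  0 f-->1 g-->0
  1 f-->1 g-->0
  2 f-->1 g-->0
  3 f-->0 g-->1
  result₁ = (0; 0; 0; 1)
Path 2 = h;k:
  0 h-->3 k-->0
  1 h-->3 k-->0
  2 h-->3 k-->0
  3 h-->2 k-->1
  result₂ = (0; 0; 0; 1)
Equal? equal; square commutes

Answer: COMMUTES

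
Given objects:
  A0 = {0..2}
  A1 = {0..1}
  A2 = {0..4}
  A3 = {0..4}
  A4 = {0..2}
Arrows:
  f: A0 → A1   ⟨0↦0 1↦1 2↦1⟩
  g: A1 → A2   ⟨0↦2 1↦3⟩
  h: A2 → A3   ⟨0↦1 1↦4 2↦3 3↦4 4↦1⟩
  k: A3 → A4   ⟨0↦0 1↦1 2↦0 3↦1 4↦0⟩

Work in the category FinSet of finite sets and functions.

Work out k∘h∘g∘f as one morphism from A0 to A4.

Answer: ⟨0↦1 1↦0 2↦0⟩

Derivation:
  0 f→0 g→2 h→3 k→1
  1 f→1 g→3 h→4 k→0
  2 f→1 g→3 h→4 k→0
⟦path⟧: ⟨0↦1 1↦0 2↦0⟩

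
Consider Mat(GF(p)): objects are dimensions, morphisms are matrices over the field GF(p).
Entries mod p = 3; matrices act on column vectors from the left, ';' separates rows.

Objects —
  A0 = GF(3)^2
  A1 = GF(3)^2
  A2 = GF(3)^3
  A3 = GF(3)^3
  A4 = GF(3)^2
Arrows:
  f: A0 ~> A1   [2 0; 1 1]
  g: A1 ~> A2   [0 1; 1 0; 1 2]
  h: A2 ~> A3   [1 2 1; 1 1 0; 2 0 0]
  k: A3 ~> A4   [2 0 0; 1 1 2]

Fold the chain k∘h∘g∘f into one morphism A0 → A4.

Answer: [0 0; 1 2]

Derivation:
  e0=⟨1,0⟩ f~>⟨2,1⟩ g~>⟨1,2,1⟩ h~>⟨0,0,2⟩ k~>⟨0,1⟩
  e1=⟨0,1⟩ f~>⟨0,1⟩ g~>⟨1,0,2⟩ h~>⟨0,1,2⟩ k~>⟨0,2⟩
⟦path⟧: [0 0; 1 2]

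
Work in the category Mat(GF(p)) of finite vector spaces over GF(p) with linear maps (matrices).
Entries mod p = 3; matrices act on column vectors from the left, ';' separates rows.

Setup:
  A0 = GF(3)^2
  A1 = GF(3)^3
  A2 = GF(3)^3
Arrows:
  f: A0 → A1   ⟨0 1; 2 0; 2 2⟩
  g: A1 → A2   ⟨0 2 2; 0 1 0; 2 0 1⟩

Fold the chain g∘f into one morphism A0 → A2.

Answer: ⟨2 1; 2 0; 2 1⟩

Derivation:
  e0=[1,0] f→[0,2,2] g→[2,2,2]
  e1=[0,1] f→[1,0,2] g→[1,0,1]
result: ⟨2 1; 2 0; 2 1⟩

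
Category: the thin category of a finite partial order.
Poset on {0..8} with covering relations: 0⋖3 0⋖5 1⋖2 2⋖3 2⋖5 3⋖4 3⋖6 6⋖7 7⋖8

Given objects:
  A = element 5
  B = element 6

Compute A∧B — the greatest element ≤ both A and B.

Answer: NO MEET EXISTS

Work:
{x : x<=A ∧ x<=B} = {0,1,2}  (A=5, B=6)
  maximal lower bounds 0 and 2 are incomparable: neither 0<=2 nor 2<=0
→ no greatest lower bound exists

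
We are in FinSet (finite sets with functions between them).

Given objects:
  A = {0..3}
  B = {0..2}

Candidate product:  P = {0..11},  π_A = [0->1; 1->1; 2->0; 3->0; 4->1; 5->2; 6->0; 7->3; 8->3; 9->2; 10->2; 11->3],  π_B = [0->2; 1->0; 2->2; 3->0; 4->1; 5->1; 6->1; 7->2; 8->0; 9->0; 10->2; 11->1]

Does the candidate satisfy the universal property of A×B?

Answer: VALID PRODUCT

Trace:
|A|·|B| = 4·3 = 12;  |P| = 12
Check the pairing map k ↦ (π_A(k), π_B(k)):
  0 -> (1,2)
  1 -> (1,0)
  2 -> (0,2)
  3 -> (0,0)
  4 -> (1,1)
  5 -> (2,1)
  6 -> (0,1)
  7 -> (3,2)
  8 -> (3,0)
  9 -> (2,0)
  10 -> (2,2)
  11 -> (3,1)
distinct pairs in image: 12 / 12 needed
  → bijection onto A×B; projections well-typed.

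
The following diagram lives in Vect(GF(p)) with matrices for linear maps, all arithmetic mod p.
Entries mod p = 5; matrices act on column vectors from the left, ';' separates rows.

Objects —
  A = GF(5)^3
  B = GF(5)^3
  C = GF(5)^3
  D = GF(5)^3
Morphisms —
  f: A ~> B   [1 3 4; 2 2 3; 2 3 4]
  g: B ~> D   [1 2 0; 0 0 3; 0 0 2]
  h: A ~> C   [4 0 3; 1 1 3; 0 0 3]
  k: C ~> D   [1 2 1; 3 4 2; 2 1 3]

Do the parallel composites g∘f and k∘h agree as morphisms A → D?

Path 1 = f;g:
  e0=⟨1,0,0⟩ f~>⟨1,2,2⟩ g~>⟨0,1,4⟩
  e1=⟨0,1,0⟩ f~>⟨3,2,3⟩ g~>⟨2,4,1⟩
  e2=⟨0,0,1⟩ f~>⟨4,3,4⟩ g~>⟨0,2,3⟩
  ⟦path⟧₁ = [0 2 0; 1 4 2; 4 1 3]
Path 2 = h;k:
  e0=⟨1,0,0⟩ h~>⟨4,1,0⟩ k~>⟨1,1,4⟩
  e1=⟨0,1,0⟩ h~>⟨0,1,0⟩ k~>⟨2,4,1⟩
  e2=⟨0,0,1⟩ h~>⟨3,3,3⟩ k~>⟨2,2,3⟩
  ⟦path⟧₂ = [1 2 2; 1 4 2; 4 1 3]
Equal? distinct morphisms ✗

Answer: DOES NOT COMMUTE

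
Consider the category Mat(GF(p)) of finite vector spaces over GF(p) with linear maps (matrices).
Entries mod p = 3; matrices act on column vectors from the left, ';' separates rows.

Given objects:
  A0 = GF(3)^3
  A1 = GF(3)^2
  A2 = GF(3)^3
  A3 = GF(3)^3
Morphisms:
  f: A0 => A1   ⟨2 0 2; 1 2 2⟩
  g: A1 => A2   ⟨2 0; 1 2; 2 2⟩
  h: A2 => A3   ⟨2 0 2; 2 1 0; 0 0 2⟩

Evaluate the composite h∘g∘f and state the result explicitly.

  e0=⟨1,0,0⟩ f=>⟨2,1⟩ g=>⟨1,1,0⟩ h=>⟨2,0,0⟩
  e1=⟨0,1,0⟩ f=>⟨0,2⟩ g=>⟨0,1,1⟩ h=>⟨2,1,2⟩
  e2=⟨0,0,1⟩ f=>⟨2,2⟩ g=>⟨1,0,2⟩ h=>⟨0,2,1⟩
⟦path⟧: ⟨2 2 0; 0 1 2; 0 2 1⟩

Answer: ⟨2 2 0; 0 1 2; 0 2 1⟩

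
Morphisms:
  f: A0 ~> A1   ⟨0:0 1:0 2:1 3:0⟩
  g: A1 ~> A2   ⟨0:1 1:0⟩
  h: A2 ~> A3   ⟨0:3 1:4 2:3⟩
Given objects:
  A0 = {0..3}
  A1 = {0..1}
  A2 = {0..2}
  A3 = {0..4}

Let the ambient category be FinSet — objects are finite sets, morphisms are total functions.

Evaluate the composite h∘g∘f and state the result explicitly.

Answer: ⟨0:4 1:4 2:3 3:4⟩

Work:
  0 f~>0 g~>1 h~>4
  1 f~>0 g~>1 h~>4
  2 f~>1 g~>0 h~>3
  3 f~>0 g~>1 h~>4
composite: ⟨0:4 1:4 2:3 3:4⟩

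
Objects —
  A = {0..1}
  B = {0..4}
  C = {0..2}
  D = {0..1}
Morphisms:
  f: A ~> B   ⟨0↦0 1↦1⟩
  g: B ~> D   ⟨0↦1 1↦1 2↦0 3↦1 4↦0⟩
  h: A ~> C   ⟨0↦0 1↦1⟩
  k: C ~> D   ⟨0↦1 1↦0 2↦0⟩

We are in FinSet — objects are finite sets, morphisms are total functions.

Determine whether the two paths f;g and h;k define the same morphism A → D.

Along f;g (path 1):
  0 f~>0 g~>1
  1 f~>1 g~>1
  ⟦path⟧₁ = ⟨0↦1 1↦1⟩
Along h;k (path 2):
  0 h~>0 k~>1
  1 h~>1 k~>0
  ⟦path⟧₂ = ⟨0↦1 1↦0⟩
Equal? differ; not commutative

Answer: DOES NOT COMMUTE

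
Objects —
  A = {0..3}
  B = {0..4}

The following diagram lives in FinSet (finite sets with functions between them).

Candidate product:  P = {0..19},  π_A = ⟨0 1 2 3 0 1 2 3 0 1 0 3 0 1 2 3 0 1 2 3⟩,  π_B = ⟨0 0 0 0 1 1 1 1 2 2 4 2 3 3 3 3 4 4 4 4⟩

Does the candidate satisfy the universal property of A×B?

Answer: NOT A VALID PRODUCT — duplicate pair at indices 16,10

Derivation:
|A|·|B| = 4·5 = 20;  |P| = 20
Check the pairing map k ↦ (π_A(k), π_B(k)):
  0 ↦ (0,0)
  1 ↦ (1,0)
  2 ↦ (2,0)
  3 ↦ (3,0)
  4 ↦ (0,1)
  5 ↦ (1,1)
  6 ↦ (2,1)
  7 ↦ (3,1)
  8 ↦ (0,2)
  9 ↦ (1,2)
  10 ↦ (0,4)
  11 ↦ (3,2)
  12 ↦ (0,3)
  13 ↦ (1,3)
  14 ↦ (2,3)
  15 ↦ (3,3)
  16 ↦ (0,4)  ✗ repeats pair of k=10
  17 ↦ (1,4)
  18 ↦ (2,4)
  19 ↦ (3,4)
distinct pairs in image: 19 / 20 needed
  → (0,4) hit at k=10 and k=16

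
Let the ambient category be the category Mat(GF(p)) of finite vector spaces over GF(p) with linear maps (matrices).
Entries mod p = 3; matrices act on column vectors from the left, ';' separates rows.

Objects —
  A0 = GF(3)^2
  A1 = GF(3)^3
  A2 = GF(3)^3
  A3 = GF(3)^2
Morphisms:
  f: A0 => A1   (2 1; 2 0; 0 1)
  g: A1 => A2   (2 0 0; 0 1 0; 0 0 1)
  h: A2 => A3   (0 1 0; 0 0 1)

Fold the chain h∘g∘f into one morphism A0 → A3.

  e0=⟨1,0⟩ f=>⟨2,2,0⟩ g=>⟨1,2,0⟩ h=>⟨2,0⟩
  e1=⟨0,1⟩ f=>⟨1,0,1⟩ g=>⟨2,0,1⟩ h=>⟨0,1⟩
composite: (2 0; 0 1)

Answer: (2 0; 0 1)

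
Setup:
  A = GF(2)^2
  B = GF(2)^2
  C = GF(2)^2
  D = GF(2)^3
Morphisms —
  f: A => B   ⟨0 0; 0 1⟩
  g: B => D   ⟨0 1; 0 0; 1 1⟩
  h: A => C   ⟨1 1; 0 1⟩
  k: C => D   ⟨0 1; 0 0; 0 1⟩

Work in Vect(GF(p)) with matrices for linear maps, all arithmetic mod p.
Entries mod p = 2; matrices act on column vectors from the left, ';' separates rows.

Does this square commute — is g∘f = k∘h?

Answer: COMMUTES

Work:
Path 1 = f;g:
  e0=(1,0) f=>(0,0) g=>(0,0,0)
  e1=(0,1) f=>(0,1) g=>(1,0,1)
  result₁ = ⟨0 1; 0 0; 0 1⟩
Path 2 = h;k:
  e0=(1,0) h=>(1,0) k=>(0,0,0)
  e1=(0,1) h=>(1,1) k=>(1,0,1)
  result₂ = ⟨0 1; 0 0; 0 1⟩
Equal? equal; square commutes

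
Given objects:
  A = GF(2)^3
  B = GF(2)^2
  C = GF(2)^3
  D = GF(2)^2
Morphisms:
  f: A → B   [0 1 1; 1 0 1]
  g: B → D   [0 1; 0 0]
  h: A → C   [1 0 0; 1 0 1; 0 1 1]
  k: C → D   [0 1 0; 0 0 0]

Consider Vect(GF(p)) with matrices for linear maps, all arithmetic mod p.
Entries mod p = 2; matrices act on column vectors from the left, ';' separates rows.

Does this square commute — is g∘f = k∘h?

Answer: COMMUTES

Work:
Path 1 = f;g:
  e0=(1,0,0) f→(0,1) g→(1,0)
  e1=(0,1,0) f→(1,0) g→(0,0)
  e2=(0,0,1) f→(1,1) g→(1,0)
  composite₁ = [1 0 1; 0 0 0]
Path 2 = h;k:
  e0=(1,0,0) h→(1,1,0) k→(1,0)
  e1=(0,1,0) h→(0,0,1) k→(0,0)
  e2=(0,0,1) h→(0,1,1) k→(1,0)
  composite₂ = [1 0 1; 0 0 0]
Equal? YES — commutes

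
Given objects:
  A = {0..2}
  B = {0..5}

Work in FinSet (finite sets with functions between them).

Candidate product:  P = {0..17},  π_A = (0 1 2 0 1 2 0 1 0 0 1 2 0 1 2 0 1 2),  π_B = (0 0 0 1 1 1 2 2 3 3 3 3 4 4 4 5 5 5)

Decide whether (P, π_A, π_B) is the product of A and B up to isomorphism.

|A|·|B| = 3·6 = 18;  |P| = 18
Check the pairing map k ↦ (π_A(k), π_B(k)):
  0 ↦ (0,0)
  1 ↦ (1,0)
  2 ↦ (2,0)
  3 ↦ (0,1)
  4 ↦ (1,1)
  5 ↦ (2,1)
  6 ↦ (0,2)
  7 ↦ (1,2)
  8 ↦ (0,3)
  9 ↦ (0,3)  ✗ repeats pair of k=8
  10 ↦ (1,3)
  11 ↦ (2,3)
  12 ↦ (0,4)
  13 ↦ (1,4)
  14 ↦ (2,4)
  15 ↦ (0,5)
  16 ↦ (1,5)
  17 ↦ (2,5)
distinct pairs in image: 17 / 18 needed
  → (0,3) hit at k=8 and k=9

Answer: NOT A VALID PRODUCT — duplicate pair at indices 9,8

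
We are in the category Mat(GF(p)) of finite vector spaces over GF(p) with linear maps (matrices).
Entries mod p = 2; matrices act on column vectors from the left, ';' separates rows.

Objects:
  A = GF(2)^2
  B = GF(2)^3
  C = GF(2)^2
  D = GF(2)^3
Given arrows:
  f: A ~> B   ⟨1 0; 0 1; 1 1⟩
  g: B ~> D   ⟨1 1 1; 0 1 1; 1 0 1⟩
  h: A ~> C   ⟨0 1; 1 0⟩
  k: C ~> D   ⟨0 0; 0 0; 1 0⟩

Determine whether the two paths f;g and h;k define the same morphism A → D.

Path 1 = f;g:
  e0=(1,0) f~>(1,0,1) g~>(0,1,0)
  e1=(0,1) f~>(0,1,1) g~>(0,0,1)
  result₁ = ⟨0 0; 1 0; 0 1⟩
Path 2 = h;k:
  e0=(1,0) h~>(0,1) k~>(0,0,0)
  e1=(0,1) h~>(1,0) k~>(0,0,1)
  result₂ = ⟨0 0; 0 0; 0 1⟩
Equal? distinct morphisms ✗

Answer: DOES NOT COMMUTE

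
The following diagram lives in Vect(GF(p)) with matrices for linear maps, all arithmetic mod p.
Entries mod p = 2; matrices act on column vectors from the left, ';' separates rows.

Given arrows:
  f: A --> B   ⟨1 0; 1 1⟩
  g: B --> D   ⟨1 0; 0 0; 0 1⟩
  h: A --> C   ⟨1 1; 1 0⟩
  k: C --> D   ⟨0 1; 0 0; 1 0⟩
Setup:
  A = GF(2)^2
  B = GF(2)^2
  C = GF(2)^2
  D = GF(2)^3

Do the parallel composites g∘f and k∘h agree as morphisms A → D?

Answer: COMMUTES

Trace:
1) trace f;g:
  e0=⟨1,0⟩ f-->⟨1,1⟩ g-->⟨1,0,1⟩
  e1=⟨0,1⟩ f-->⟨0,1⟩ g-->⟨0,0,1⟩
  composite₁ = ⟨1 0; 0 0; 1 1⟩
2) trace h;k:
  e0=⟨1,0⟩ h-->⟨1,1⟩ k-->⟨1,0,1⟩
  e1=⟨0,1⟩ h-->⟨1,0⟩ k-->⟨0,0,1⟩
  composite₂ = ⟨1 0; 0 0; 1 1⟩
Equal? YES — commutes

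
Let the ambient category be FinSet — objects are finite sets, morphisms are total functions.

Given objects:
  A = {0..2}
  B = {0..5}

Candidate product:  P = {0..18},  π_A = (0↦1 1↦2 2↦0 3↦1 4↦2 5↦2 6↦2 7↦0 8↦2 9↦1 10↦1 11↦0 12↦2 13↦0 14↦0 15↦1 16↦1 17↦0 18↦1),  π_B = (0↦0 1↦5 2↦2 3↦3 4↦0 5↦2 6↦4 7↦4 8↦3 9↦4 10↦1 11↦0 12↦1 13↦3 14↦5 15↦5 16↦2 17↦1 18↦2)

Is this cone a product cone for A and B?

Answer: NOT A VALID PRODUCT — |P|=19 ≠ |A|·|B|=18

Work:
|A|·|B| = 3·6 = 18;  |P| = 19
  → cardinalities differ; no bijection possible.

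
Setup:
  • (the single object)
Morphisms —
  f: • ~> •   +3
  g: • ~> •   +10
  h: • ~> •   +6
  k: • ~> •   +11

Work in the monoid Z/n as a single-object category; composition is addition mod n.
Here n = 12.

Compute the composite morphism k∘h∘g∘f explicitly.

Answer: +6

Work:
  0 +3≡3 +10≡1 +6≡7 +11≡6  (mod 12)
composite: +6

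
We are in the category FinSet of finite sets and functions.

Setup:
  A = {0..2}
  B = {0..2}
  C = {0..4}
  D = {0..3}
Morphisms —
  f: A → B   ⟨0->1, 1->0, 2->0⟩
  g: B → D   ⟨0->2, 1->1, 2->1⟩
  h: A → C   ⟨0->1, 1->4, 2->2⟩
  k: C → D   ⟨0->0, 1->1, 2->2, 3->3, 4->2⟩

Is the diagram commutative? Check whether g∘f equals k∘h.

1) trace f;g:
  0 f→1 g→1
  1 f→0 g→2
  2 f→0 g→2
  ⟦path⟧₁ = ⟨0->1, 1->2, 2->2⟩
2) trace h;k:
  0 h→1 k→1
  1 h→4 k→2
  2 h→2 k→2
  ⟦path⟧₂ = ⟨0->1, 1->2, 2->2⟩
Equal? YES — commutes

Answer: COMMUTES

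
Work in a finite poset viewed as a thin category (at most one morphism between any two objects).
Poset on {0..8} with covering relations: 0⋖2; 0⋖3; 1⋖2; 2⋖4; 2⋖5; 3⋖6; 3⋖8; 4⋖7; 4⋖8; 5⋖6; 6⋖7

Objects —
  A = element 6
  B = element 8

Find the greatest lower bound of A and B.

Common predecessors of 6,8: {0,1,2,3}
  maximal lower bounds 2 and 3 are incomparable: neither 2<=3 nor 3<=2
→ no greatest lower bound exists

Answer: NO MEET EXISTS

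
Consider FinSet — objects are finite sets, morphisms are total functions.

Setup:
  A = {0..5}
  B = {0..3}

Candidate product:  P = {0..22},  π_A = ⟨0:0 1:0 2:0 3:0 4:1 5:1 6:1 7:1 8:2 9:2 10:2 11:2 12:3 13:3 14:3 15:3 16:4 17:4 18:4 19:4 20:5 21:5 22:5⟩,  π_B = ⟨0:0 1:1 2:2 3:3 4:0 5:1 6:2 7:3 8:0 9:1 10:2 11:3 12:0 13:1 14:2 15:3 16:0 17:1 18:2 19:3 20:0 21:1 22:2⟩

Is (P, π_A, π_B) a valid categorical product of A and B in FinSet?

Answer: NOT A VALID PRODUCT — |P|=23 ≠ |A|·|B|=24

Trace:
|A|·|B| = 6·4 = 24;  |P| = 23
  → cardinalities differ; no bijection possible.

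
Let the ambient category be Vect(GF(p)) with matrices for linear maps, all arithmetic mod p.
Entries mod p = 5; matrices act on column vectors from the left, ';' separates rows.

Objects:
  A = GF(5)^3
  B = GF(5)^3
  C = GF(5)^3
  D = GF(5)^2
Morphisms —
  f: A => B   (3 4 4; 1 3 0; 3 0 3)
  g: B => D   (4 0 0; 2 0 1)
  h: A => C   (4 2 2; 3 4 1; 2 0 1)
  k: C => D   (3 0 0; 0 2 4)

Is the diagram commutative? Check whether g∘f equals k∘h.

1) trace f;g:
  e0=[1,0,0] f=>[3,1,3] g=>[2,4]
  e1=[0,1,0] f=>[4,3,0] g=>[1,3]
  e2=[0,0,1] f=>[4,0,3] g=>[1,1]
  ⟦path⟧₁ = (2 1 1; 4 3 1)
2) trace h;k:
  e0=[1,0,0] h=>[4,3,2] k=>[2,4]
  e1=[0,1,0] h=>[2,4,0] k=>[1,3]
  e2=[0,0,1] h=>[2,1,1] k=>[1,1]
  ⟦path⟧₂ = (2 1 1; 4 3 1)
Equal? YES — commutes

Answer: COMMUTES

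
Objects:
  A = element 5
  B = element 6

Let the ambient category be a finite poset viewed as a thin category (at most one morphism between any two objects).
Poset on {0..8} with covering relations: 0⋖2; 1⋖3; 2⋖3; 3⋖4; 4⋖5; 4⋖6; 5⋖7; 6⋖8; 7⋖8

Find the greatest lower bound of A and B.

{x : x≤A ∧ x≤B} = {0,1,2,3,4}  (A=5, B=6)
  0 ≤ 4
  1 ≤ 4
  2 ≤ 4
  3 ≤ 4
  4 ≤ 4
glb = 4

Answer: A∧B = 4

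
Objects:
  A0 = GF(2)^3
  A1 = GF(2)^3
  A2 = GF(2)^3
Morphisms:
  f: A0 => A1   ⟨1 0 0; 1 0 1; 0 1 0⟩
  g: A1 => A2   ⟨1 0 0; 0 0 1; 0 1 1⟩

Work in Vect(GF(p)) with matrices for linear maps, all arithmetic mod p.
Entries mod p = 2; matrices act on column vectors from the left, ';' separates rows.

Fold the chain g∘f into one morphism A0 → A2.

Answer: ⟨1 0 0; 0 1 0; 1 1 1⟩

Derivation:
  e0=[1,0,0] f=>[1,1,0] g=>[1,0,1]
  e1=[0,1,0] f=>[0,0,1] g=>[0,1,1]
  e2=[0,0,1] f=>[0,1,0] g=>[0,0,1]
⟦path⟧: ⟨1 0 0; 0 1 0; 1 1 1⟩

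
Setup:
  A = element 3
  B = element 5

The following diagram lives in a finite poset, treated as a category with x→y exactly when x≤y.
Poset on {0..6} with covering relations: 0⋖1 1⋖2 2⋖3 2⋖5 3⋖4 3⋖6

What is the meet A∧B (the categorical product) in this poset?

{x : x<=A ∧ x<=B} = {0,1,2}  (A=3, B=5)
  0 <= 2
  1 <= 2
  2 <= 2
glb = 2

Answer: A∧B = 2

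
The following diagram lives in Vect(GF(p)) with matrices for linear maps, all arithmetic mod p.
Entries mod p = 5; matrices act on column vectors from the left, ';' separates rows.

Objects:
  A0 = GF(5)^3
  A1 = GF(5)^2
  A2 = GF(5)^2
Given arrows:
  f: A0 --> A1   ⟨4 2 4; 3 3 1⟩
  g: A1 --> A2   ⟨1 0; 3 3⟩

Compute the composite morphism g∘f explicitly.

  e0=(1,0,0) f-->(4,3) g-->(4,1)
  e1=(0,1,0) f-->(2,3) g-->(2,0)
  e2=(0,0,1) f-->(4,1) g-->(4,0)
result: ⟨4 2 4; 1 0 0⟩

Answer: ⟨4 2 4; 1 0 0⟩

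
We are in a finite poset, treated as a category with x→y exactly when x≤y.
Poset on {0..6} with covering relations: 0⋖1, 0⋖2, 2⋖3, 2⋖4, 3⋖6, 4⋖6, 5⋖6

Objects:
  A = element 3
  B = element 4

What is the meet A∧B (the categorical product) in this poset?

Common predecessors of 3,4: {0,2}
  0 <= 2
  2 <= 2
glb = 2

Answer: A∧B = 2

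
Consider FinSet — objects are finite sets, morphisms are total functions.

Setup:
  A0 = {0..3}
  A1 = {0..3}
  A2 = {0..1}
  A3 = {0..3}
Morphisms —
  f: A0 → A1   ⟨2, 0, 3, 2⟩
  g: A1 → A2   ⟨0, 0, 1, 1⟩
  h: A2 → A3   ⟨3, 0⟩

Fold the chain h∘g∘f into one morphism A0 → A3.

  0 f→2 g→1 h→0
  1 f→0 g→0 h→3
  2 f→3 g→1 h→0
  3 f→2 g→1 h→0
result: ⟨0, 3, 0, 0⟩

Answer: ⟨0, 3, 0, 0⟩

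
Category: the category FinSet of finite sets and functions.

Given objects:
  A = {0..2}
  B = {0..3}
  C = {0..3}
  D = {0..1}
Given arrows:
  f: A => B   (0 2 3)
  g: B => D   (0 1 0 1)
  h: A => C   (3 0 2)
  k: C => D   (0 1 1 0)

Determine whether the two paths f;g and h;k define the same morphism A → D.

Path 1 = f;g:
  0 f=>0 g=>0
  1 f=>2 g=>0
  2 f=>3 g=>1
  result₁ = (0 0 1)
Path 2 = h;k:
  0 h=>3 k=>0
  1 h=>0 k=>0
  2 h=>2 k=>1
  result₂ = (0 0 1)
Equal? same morphism ✓

Answer: COMMUTES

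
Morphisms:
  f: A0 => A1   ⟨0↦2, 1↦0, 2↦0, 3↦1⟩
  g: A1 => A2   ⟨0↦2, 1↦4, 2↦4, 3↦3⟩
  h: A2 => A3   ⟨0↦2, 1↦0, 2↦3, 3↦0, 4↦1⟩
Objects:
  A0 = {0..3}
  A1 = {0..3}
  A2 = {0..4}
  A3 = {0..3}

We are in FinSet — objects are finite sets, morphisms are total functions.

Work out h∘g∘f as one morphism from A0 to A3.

Answer: ⟨0↦1, 1↦3, 2↦3, 3↦1⟩

Work:
  0 f=>2 g=>4 h=>1
  1 f=>0 g=>2 h=>3
  2 f=>0 g=>2 h=>3
  3 f=>1 g=>4 h=>1
⟦path⟧: ⟨0↦1, 1↦3, 2↦3, 3↦1⟩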